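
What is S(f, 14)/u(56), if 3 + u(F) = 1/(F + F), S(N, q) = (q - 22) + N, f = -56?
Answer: 7168/335 ≈ 21.397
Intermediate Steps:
S(N, q) = -22 + N + q (S(N, q) = (-22 + q) + N = -22 + N + q)
u(F) = -3 + 1/(2*F) (u(F) = -3 + 1/(F + F) = -3 + 1/(2*F))
S(f, 14)/u(56) = (-22 - 56 + 14)/(-3 + (½)/56) = -64/(-3 + (½)*(1/56)) = -64/(-3 + 1/112) = -64/(-335/112) = -64*(-112/335) = 7168/335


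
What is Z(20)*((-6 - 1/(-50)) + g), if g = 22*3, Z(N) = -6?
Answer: -9003/25 ≈ -360.12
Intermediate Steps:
g = 66
Z(20)*((-6 - 1/(-50)) + g) = -6*((-6 - 1/(-50)) + 66) = -6*((-6 - 1*(-1/50)) + 66) = -6*((-6 + 1/50) + 66) = -6*(-299/50 + 66) = -6*3001/50 = -9003/25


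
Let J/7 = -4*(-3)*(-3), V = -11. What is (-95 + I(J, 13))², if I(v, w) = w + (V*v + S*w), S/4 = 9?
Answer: 9972964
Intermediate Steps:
S = 36 (S = 4*9 = 36)
J = -252 (J = 7*(-4*(-3)*(-3)) = 7*(12*(-3)) = 7*(-36) = -252)
I(v, w) = -11*v + 37*w (I(v, w) = w + (-11*v + 36*w) = -11*v + 37*w)
(-95 + I(J, 13))² = (-95 + (-11*(-252) + 37*13))² = (-95 + (2772 + 481))² = (-95 + 3253)² = 3158² = 9972964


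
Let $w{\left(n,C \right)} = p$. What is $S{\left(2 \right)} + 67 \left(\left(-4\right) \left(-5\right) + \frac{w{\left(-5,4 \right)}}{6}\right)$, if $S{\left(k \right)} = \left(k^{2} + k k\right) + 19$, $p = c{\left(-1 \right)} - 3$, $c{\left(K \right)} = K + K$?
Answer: $\frac{7867}{6} \approx 1311.2$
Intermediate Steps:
$c{\left(K \right)} = 2 K$
$p = -5$ ($p = 2 \left(-1\right) - 3 = -2 - 3 = -5$)
$S{\left(k \right)} = 19 + 2 k^{2}$ ($S{\left(k \right)} = \left(k^{2} + k^{2}\right) + 19 = 2 k^{2} + 19 = 19 + 2 k^{2}$)
$w{\left(n,C \right)} = -5$
$S{\left(2 \right)} + 67 \left(\left(-4\right) \left(-5\right) + \frac{w{\left(-5,4 \right)}}{6}\right) = \left(19 + 2 \cdot 2^{2}\right) + 67 \left(\left(-4\right) \left(-5\right) - \frac{5}{6}\right) = \left(19 + 2 \cdot 4\right) + 67 \left(20 - \frac{5}{6}\right) = \left(19 + 8\right) + 67 \left(20 - \frac{5}{6}\right) = 27 + 67 \cdot \frac{115}{6} = 27 + \frac{7705}{6} = \frac{7867}{6}$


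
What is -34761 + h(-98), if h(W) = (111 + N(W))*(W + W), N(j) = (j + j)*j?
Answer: -3821285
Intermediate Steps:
N(j) = 2*j² (N(j) = (2*j)*j = 2*j²)
h(W) = 2*W*(111 + 2*W²) (h(W) = (111 + 2*W²)*(W + W) = (111 + 2*W²)*(2*W) = 2*W*(111 + 2*W²))
-34761 + h(-98) = -34761 + (4*(-98)³ + 222*(-98)) = -34761 + (4*(-941192) - 21756) = -34761 + (-3764768 - 21756) = -34761 - 3786524 = -3821285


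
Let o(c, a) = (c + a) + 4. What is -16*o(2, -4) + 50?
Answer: 18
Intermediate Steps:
o(c, a) = 4 + a + c (o(c, a) = (a + c) + 4 = 4 + a + c)
-16*o(2, -4) + 50 = -16*(4 - 4 + 2) + 50 = -16*2 + 50 = -32 + 50 = 18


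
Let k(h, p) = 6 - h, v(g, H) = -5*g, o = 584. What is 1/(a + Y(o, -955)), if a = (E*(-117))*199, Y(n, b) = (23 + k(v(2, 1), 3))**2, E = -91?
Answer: 1/2120274 ≈ 4.7164e-7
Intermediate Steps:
Y(n, b) = 1521 (Y(n, b) = (23 + (6 - (-5)*2))**2 = (23 + (6 - 1*(-10)))**2 = (23 + (6 + 10))**2 = (23 + 16)**2 = 39**2 = 1521)
a = 2118753 (a = -91*(-117)*199 = 10647*199 = 2118753)
1/(a + Y(o, -955)) = 1/(2118753 + 1521) = 1/2120274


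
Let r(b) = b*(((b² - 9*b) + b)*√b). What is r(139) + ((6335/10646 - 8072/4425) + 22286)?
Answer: 1049803243163/47108550 + 2531051*√139 ≈ 2.9863e+7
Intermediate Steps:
r(b) = b^(3/2)*(b² - 8*b) (r(b) = b*((b² - 8*b)*√b) = b*(√b*(b² - 8*b)) = b^(3/2)*(b² - 8*b))
r(139) + ((6335/10646 - 8072/4425) + 22286) = 139^(5/2)*(-8 + 139) + ((6335/10646 - 8072/4425) + 22286) = (19321*√139)*131 + ((6335*(1/10646) - 8072*1/4425) + 22286) = 2531051*√139 + ((6335/10646 - 8072/4425) + 22286) = 2531051*√139 + (-57902137/47108550 + 22286) = 2531051*√139 + 1049803243163/47108550 = 1049803243163/47108550 + 2531051*√139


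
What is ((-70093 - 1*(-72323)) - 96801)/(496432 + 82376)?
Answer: -94571/578808 ≈ -0.16339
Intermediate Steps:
((-70093 - 1*(-72323)) - 96801)/(496432 + 82376) = ((-70093 + 72323) - 96801)/578808 = (2230 - 96801)*(1/578808) = -94571*1/578808 = -94571/578808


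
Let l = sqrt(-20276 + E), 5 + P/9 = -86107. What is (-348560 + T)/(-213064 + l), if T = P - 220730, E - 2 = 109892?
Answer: 143210754536/22698089239 + 672149*sqrt(89618)/22698089239 ≈ 6.3182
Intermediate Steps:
E = 109894 (E = 2 + 109892 = 109894)
P = -775008 (P = -45 + 9*(-86107) = -45 - 774963 = -775008)
T = -995738 (T = -775008 - 220730 = -995738)
l = sqrt(89618) (l = sqrt(-20276 + 109894) = sqrt(89618) ≈ 299.36)
(-348560 + T)/(-213064 + l) = (-348560 - 995738)/(-213064 + sqrt(89618)) = -1344298/(-213064 + sqrt(89618))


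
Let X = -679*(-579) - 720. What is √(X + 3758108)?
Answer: √4150529 ≈ 2037.3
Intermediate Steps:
X = 392421 (X = 393141 - 720 = 392421)
√(X + 3758108) = √(392421 + 3758108) = √4150529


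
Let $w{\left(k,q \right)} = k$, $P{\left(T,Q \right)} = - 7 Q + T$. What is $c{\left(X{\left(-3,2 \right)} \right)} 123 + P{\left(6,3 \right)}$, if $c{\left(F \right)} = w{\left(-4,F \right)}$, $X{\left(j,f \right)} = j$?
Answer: $-507$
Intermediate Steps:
$P{\left(T,Q \right)} = T - 7 Q$
$c{\left(F \right)} = -4$
$c{\left(X{\left(-3,2 \right)} \right)} 123 + P{\left(6,3 \right)} = \left(-4\right) 123 + \left(6 - 21\right) = -492 + \left(6 - 21\right) = -492 - 15 = -507$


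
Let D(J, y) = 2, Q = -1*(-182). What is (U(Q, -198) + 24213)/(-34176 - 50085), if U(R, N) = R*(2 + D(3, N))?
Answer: -24941/84261 ≈ -0.29600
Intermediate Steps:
Q = 182
U(R, N) = 4*R (U(R, N) = R*(2 + 2) = R*4 = 4*R)
(U(Q, -198) + 24213)/(-34176 - 50085) = (4*182 + 24213)/(-34176 - 50085) = (728 + 24213)/(-84261) = 24941*(-1/84261) = -24941/84261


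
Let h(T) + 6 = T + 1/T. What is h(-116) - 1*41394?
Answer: -4815857/116 ≈ -41516.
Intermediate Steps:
h(T) = -6 + T + 1/T (h(T) = -6 + (T + 1/T) = -6 + T + 1/T)
h(-116) - 1*41394 = (-6 - 116 + 1/(-116)) - 1*41394 = (-6 - 116 - 1/116) - 41394 = -14153/116 - 41394 = -4815857/116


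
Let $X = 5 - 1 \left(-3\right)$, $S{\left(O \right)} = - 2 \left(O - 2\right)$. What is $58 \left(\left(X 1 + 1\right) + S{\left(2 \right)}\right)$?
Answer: $522$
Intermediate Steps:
$S{\left(O \right)} = 4 - 2 O$ ($S{\left(O \right)} = - 2 \left(-2 + O\right) = 4 - 2 O$)
$X = 8$ ($X = 5 - -3 = 5 + 3 = 8$)
$58 \left(\left(X 1 + 1\right) + S{\left(2 \right)}\right) = 58 \left(\left(8 \cdot 1 + 1\right) + \left(4 - 4\right)\right) = 58 \left(\left(8 + 1\right) + \left(4 - 4\right)\right) = 58 \left(9 + 0\right) = 58 \cdot 9 = 522$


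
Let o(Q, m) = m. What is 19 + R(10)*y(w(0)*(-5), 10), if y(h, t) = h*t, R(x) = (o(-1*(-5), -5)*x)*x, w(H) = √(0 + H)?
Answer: 19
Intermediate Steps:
w(H) = √H
R(x) = -5*x² (R(x) = (-5*x)*x = -5*x²)
19 + R(10)*y(w(0)*(-5), 10) = 19 + (-5*10²)*((√0*(-5))*10) = 19 + (-5*100)*((0*(-5))*10) = 19 - 0*10 = 19 - 500*0 = 19 + 0 = 19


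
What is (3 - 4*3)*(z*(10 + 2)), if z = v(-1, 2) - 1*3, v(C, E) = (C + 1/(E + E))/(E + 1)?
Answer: 351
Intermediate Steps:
v(C, E) = (C + 1/(2*E))/(1 + E)
z = -13/4 (z = (½ - 1*2)/(2*(1 + 2)) - 1*3 = (½)*(½ - 2)/3 - 3 = (½)*(⅓)*(-3/2) - 3 = -¼ - 3 = -13/4 ≈ -3.2500)
(3 - 4*3)*(z*(10 + 2)) = (3 - 4*3)*(-13*(10 + 2)/4) = (3 - 12)*(-13/4*12) = -9*(-39) = 351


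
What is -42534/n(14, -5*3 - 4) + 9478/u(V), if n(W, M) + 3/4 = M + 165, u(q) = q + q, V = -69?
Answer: -14492743/40089 ≈ -361.51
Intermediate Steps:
u(q) = 2*q
n(W, M) = 657/4 + M (n(W, M) = -¾ + (M + 165) = -¾ + (165 + M) = 657/4 + M)
-42534/n(14, -5*3 - 4) + 9478/u(V) = -42534/(657/4 + (-5*3 - 4)) + 9478/((2*(-69))) = -42534/(657/4 + (-15 - 4)) + 9478/(-138) = -42534/(657/4 - 19) + 9478*(-1/138) = -42534/581/4 - 4739/69 = -42534*4/581 - 4739/69 = -170136/581 - 4739/69 = -14492743/40089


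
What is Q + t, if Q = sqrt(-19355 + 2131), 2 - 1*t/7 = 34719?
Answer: -243019 + 2*I*sqrt(4306) ≈ -2.4302e+5 + 131.24*I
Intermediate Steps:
t = -243019 (t = 14 - 7*34719 = 14 - 243033 = -243019)
Q = 2*I*sqrt(4306) (Q = sqrt(-17224) = 2*I*sqrt(4306) ≈ 131.24*I)
Q + t = 2*I*sqrt(4306) - 243019 = -243019 + 2*I*sqrt(4306)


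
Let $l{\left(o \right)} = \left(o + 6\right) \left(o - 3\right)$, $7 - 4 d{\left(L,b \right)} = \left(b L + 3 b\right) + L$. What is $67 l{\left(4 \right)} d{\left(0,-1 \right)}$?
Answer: $1675$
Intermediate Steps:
$d{\left(L,b \right)} = \frac{7}{4} - \frac{3 b}{4} - \frac{L}{4} - \frac{L b}{4}$ ($d{\left(L,b \right)} = \frac{7}{4} - \frac{\left(b L + 3 b\right) + L}{4} = \frac{7}{4} - \frac{\left(L b + 3 b\right) + L}{4} = \frac{7}{4} - \frac{\left(3 b + L b\right) + L}{4} = \frac{7}{4} - \frac{L + 3 b + L b}{4} = \frac{7}{4} - \left(\frac{L}{4} + \frac{3 b}{4} + \frac{L b}{4}\right) = \frac{7}{4} - \frac{3 b}{4} - \frac{L}{4} - \frac{L b}{4}$)
$l{\left(o \right)} = \left(-3 + o\right) \left(6 + o\right)$ ($l{\left(o \right)} = \left(6 + o\right) \left(-3 + o\right) = \left(-3 + o\right) \left(6 + o\right)$)
$67 l{\left(4 \right)} d{\left(0,-1 \right)} = 67 \left(-18 + 4^{2} + 3 \cdot 4\right) \left(\frac{7}{4} - - \frac{3}{4} - 0 - 0 \left(-1\right)\right) = 67 \left(-18 + 16 + 12\right) \left(\frac{7}{4} + \frac{3}{4} + 0 + 0\right) = 67 \cdot 10 \cdot \frac{5}{2} = 67 \cdot 25 = 1675$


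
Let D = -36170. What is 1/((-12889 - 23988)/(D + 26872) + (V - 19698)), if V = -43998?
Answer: -9298/592208531 ≈ -1.5701e-5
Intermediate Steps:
1/((-12889 - 23988)/(D + 26872) + (V - 19698)) = 1/((-12889 - 23988)/(-36170 + 26872) + (-43998 - 19698)) = 1/(-36877/(-9298) - 63696) = 1/(-36877*(-1/9298) - 63696) = 1/(36877/9298 - 63696) = 1/(-592208531/9298) = -9298/592208531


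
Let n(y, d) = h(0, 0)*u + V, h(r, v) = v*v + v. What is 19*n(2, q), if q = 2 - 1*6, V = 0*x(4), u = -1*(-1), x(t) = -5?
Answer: 0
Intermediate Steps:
u = 1
h(r, v) = v + v**2 (h(r, v) = v**2 + v = v + v**2)
V = 0 (V = 0*(-5) = 0)
q = -4 (q = 2 - 6 = -4)
n(y, d) = 0 (n(y, d) = (0*(1 + 0))*1 + 0 = (0*1)*1 + 0 = 0*1 + 0 = 0 + 0 = 0)
19*n(2, q) = 19*0 = 0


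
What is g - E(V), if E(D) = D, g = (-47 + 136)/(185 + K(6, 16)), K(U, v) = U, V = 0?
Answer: 89/191 ≈ 0.46597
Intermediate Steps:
g = 89/191 (g = (-47 + 136)/(185 + 6) = 89/191 ≈ 0.46597)
g - E(V) = 89/191 - 1*0 = 89/191 + 0 = 89/191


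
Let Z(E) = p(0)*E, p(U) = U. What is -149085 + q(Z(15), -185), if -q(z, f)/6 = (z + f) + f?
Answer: -146865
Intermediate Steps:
Z(E) = 0 (Z(E) = 0*E = 0)
q(z, f) = -12*f - 6*z (q(z, f) = -6*((z + f) + f) = -6*((f + z) + f) = -6*(z + 2*f) = -12*f - 6*z)
-149085 + q(Z(15), -185) = -149085 + (-12*(-185) - 6*0) = -149085 + (2220 + 0) = -149085 + 2220 = -146865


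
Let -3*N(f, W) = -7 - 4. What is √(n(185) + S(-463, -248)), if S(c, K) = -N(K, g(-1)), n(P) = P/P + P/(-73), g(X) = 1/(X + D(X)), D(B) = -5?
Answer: I*√249441/219 ≈ 2.2806*I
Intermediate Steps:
g(X) = 1/(-5 + X) (g(X) = 1/(X - 5) = 1/(-5 + X))
N(f, W) = 11/3 (N(f, W) = -(-7 - 4)/3 = -⅓*(-11) = 11/3)
n(P) = 1 - P/73 (n(P) = 1 + P*(-1/73) = 1 - P/73)
S(c, K) = -11/3 (S(c, K) = -1*11/3 = -11/3)
√(n(185) + S(-463, -248)) = √((1 - 1/73*185) - 11/3) = √((1 - 185/73) - 11/3) = √(-112/73 - 11/3) = √(-1139/219) = I*√249441/219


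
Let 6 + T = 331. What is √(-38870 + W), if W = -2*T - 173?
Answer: I*√39693 ≈ 199.23*I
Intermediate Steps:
T = 325 (T = -6 + 331 = 325)
W = -823 (W = -2*325 - 173 = -650 - 173 = -823)
√(-38870 + W) = √(-38870 - 823) = √(-39693) = I*√39693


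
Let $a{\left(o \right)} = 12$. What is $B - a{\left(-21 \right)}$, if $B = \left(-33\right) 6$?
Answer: $-210$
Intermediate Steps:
$B = -198$
$B - a{\left(-21 \right)} = -198 - 12 = -210$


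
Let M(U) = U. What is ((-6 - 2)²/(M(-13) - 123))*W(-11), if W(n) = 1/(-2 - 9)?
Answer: 8/187 ≈ 0.042781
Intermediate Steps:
W(n) = -1/11 (W(n) = 1/(-11) = -1/11)
((-6 - 2)²/(M(-13) - 123))*W(-11) = ((-6 - 2)²/(-13 - 123))*(-1/11) = ((-8)²/(-136))*(-1/11) = (64*(-1/136))*(-1/11) = -8/17*(-1/11) = 8/187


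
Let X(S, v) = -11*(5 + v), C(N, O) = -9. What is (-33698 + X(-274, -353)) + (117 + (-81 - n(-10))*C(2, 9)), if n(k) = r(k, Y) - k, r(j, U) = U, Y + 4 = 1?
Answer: -28961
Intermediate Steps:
Y = -3 (Y = -4 + 1 = -3)
n(k) = -3 - k
X(S, v) = -55 - 11*v
(-33698 + X(-274, -353)) + (117 + (-81 - n(-10))*C(2, 9)) = (-33698 + (-55 - 11*(-353))) + (117 + (-81 - (-3 - 1*(-10)))*(-9)) = (-33698 + (-55 + 3883)) + (117 + (-81 - (-3 + 10))*(-9)) = (-33698 + 3828) + (117 + (-81 - 1*7)*(-9)) = -29870 + (117 + (-81 - 7)*(-9)) = -29870 + (117 - 88*(-9)) = -29870 + (117 + 792) = -29870 + 909 = -28961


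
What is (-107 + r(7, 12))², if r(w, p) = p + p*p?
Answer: 2401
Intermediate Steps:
r(w, p) = p + p²
(-107 + r(7, 12))² = (-107 + 12*(1 + 12))² = (-107 + 12*13)² = (-107 + 156)² = 49² = 2401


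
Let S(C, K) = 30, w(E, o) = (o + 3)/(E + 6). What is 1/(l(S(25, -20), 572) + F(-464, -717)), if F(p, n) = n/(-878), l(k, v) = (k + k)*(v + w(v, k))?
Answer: 253742/8709501873 ≈ 2.9134e-5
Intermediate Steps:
w(E, o) = (3 + o)/(6 + E)
l(k, v) = 2*k*(v + (3 + k)/(6 + v)) (l(k, v) = (k + k)*(v + (3 + k)/(6 + v)) = (2*k)*(v + (3 + k)/(6 + v)) = 2*k*(v + (3 + k)/(6 + v)))
F(p, n) = -n/878 (F(p, n) = n*(-1/878) = -n/878)
1/(l(S(25, -20), 572) + F(-464, -717)) = 1/(2*30*(3 + 30 + 572*(6 + 572))/(6 + 572) - 1/878*(-717)) = 1/(2*30*(3 + 30 + 572*578)/578 + 717/878) = 1/(2*30*(1/578)*(3 + 30 + 330616) + 717/878) = 1/(2*30*(1/578)*330649 + 717/878) = 1/(9919470/289 + 717/878) = 1/(8709501873/253742) = 253742/8709501873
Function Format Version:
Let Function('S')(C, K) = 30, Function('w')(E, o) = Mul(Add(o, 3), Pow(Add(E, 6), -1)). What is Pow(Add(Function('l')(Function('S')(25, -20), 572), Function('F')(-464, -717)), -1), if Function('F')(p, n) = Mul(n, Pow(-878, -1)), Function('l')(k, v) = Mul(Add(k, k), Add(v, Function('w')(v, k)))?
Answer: Rational(253742, 8709501873) ≈ 2.9134e-5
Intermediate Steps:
Function('w')(E, o) = Mul(Pow(Add(6, E), -1), Add(3, o)) (Function('w')(E, o) = Mul(Add(3, o), Pow(Add(6, E), -1)) = Mul(Pow(Add(6, E), -1), Add(3, o)))
Function('l')(k, v) = Mul(2, k, Add(v, Mul(Pow(Add(6, v), -1), Add(3, k)))) (Function('l')(k, v) = Mul(Add(k, k), Add(v, Mul(Pow(Add(6, v), -1), Add(3, k)))) = Mul(Mul(2, k), Add(v, Mul(Pow(Add(6, v), -1), Add(3, k)))) = Mul(2, k, Add(v, Mul(Pow(Add(6, v), -1), Add(3, k)))))
Function('F')(p, n) = Mul(Rational(-1, 878), n) (Function('F')(p, n) = Mul(n, Rational(-1, 878)) = Mul(Rational(-1, 878), n))
Pow(Add(Function('l')(Function('S')(25, -20), 572), Function('F')(-464, -717)), -1) = Pow(Add(Mul(2, 30, Pow(Add(6, 572), -1), Add(3, 30, Mul(572, Add(6, 572)))), Mul(Rational(-1, 878), -717)), -1) = Pow(Add(Mul(2, 30, Pow(578, -1), Add(3, 30, Mul(572, 578))), Rational(717, 878)), -1) = Pow(Add(Mul(2, 30, Rational(1, 578), Add(3, 30, 330616)), Rational(717, 878)), -1) = Pow(Add(Mul(2, 30, Rational(1, 578), 330649), Rational(717, 878)), -1) = Pow(Add(Rational(9919470, 289), Rational(717, 878)), -1) = Pow(Rational(8709501873, 253742), -1) = Rational(253742, 8709501873)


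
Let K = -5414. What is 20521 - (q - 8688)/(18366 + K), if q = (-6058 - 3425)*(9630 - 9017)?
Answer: 271609759/12952 ≈ 20971.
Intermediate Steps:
q = -5813079 (q = -9483*613 = -5813079)
20521 - (q - 8688)/(18366 + K) = 20521 - (-5813079 - 8688)/(18366 - 5414) = 20521 - (-5821767)/12952 = 20521 - 1*(-5821767/12952) = 20521 + 5821767/12952 = 271609759/12952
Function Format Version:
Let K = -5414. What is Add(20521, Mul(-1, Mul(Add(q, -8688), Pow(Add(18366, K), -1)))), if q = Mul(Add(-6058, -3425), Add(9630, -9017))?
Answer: Rational(271609759, 12952) ≈ 20971.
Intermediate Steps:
q = -5813079 (q = Mul(-9483, 613) = -5813079)
Add(20521, Mul(-1, Mul(Add(q, -8688), Pow(Add(18366, K), -1)))) = Add(20521, Mul(-1, Mul(Add(-5813079, -8688), Pow(Add(18366, -5414), -1)))) = Add(20521, Mul(-1, Mul(-5821767, Pow(12952, -1)))) = Add(20521, Mul(-1, Mul(-5821767, Rational(1, 12952)))) = Add(20521, Mul(-1, Rational(-5821767, 12952))) = Add(20521, Rational(5821767, 12952)) = Rational(271609759, 12952)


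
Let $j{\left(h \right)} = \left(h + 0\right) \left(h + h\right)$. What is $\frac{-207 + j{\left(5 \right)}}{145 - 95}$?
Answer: $- \frac{157}{50} \approx -3.14$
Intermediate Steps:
$j{\left(h \right)} = 2 h^{2}$ ($j{\left(h \right)} = h 2 h = 2 h^{2}$)
$\frac{-207 + j{\left(5 \right)}}{145 - 95} = \frac{-207 + 2 \cdot 5^{2}}{145 - 95} = \frac{-207 + 2 \cdot 25}{50} = \left(-207 + 50\right) \frac{1}{50} = \left(-157\right) \frac{1}{50} = - \frac{157}{50}$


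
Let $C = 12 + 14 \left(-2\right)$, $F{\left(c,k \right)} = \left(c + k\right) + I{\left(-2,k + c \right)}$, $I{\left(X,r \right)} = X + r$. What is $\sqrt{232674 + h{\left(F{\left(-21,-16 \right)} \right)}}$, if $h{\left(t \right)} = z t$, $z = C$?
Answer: $\sqrt{233890} \approx 483.62$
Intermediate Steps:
$F{\left(c,k \right)} = -2 + 2 c + 2 k$ ($F{\left(c,k \right)} = \left(c + k\right) - \left(2 - c - k\right) = \left(c + k\right) + \left(-2 + c + k\right) = -2 + 2 c + 2 k$)
$C = -16$ ($C = 12 - 28 = -16$)
$z = -16$
$h{\left(t \right)} = - 16 t$
$\sqrt{232674 + h{\left(F{\left(-21,-16 \right)} \right)}} = \sqrt{232674 - 16 \left(-2 + 2 \left(-21\right) + 2 \left(-16\right)\right)} = \sqrt{232674 - 16 \left(-2 - 42 - 32\right)} = \sqrt{232674 - -1216} = \sqrt{232674 + 1216} = \sqrt{233890}$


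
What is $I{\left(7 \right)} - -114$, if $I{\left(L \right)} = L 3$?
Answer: $135$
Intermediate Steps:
$I{\left(L \right)} = 3 L$
$I{\left(7 \right)} - -114 = 3 \cdot 7 - -114 = 21 + 114 = 135$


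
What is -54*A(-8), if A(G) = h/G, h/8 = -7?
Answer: -378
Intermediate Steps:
h = -56 (h = 8*(-7) = -56)
A(G) = -56/G
-54*A(-8) = -(-3024)/(-8) = -(-3024)*(-1)/8 = -54*7 = -378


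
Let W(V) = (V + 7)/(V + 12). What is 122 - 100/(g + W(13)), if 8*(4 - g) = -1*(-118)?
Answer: 26278/199 ≈ 132.05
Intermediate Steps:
g = -43/4 (g = 4 - (-1)*(-118)/8 = 4 - ⅛*118 = 4 - 59/4 = -43/4 ≈ -10.750)
W(V) = (7 + V)/(12 + V)
122 - 100/(g + W(13)) = 122 - 100/(-43/4 + (7 + 13)/(12 + 13)) = 122 - 100/(-43/4 + 20/25) = 122 - 100/(-43/4 + (1/25)*20) = 122 - 100/(-43/4 + ⅘) = 122 - 100/(-199/20) = 122 - 100*(-20/199) = 122 + 2000/199 = 26278/199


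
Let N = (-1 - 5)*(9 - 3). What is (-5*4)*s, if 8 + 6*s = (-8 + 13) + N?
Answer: 130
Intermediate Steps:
N = -36 (N = -6*6 = -36)
s = -13/2 (s = -4/3 + ((-8 + 13) - 36)/6 = -4/3 + (5 - 36)/6 = -4/3 + (⅙)*(-31) = -4/3 - 31/6 = -13/2 ≈ -6.5000)
(-5*4)*s = -5*4*(-13/2) = -20*(-13/2) = 130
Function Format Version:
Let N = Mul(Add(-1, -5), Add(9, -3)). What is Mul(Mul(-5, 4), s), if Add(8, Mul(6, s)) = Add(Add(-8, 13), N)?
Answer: 130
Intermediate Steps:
N = -36 (N = Mul(-6, 6) = -36)
s = Rational(-13, 2) (s = Add(Rational(-4, 3), Mul(Rational(1, 6), Add(Add(-8, 13), -36))) = Add(Rational(-4, 3), Mul(Rational(1, 6), Add(5, -36))) = Add(Rational(-4, 3), Mul(Rational(1, 6), -31)) = Add(Rational(-4, 3), Rational(-31, 6)) = Rational(-13, 2) ≈ -6.5000)
Mul(Mul(-5, 4), s) = Mul(Mul(-5, 4), Rational(-13, 2)) = Mul(-20, Rational(-13, 2)) = 130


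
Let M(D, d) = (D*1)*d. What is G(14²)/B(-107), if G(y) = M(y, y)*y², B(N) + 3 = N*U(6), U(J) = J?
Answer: -1475789056/645 ≈ -2.2880e+6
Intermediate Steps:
B(N) = -3 + 6*N (B(N) = -3 + N*6 = -3 + 6*N)
M(D, d) = D*d
G(y) = y⁴ (G(y) = (y*y)*y² = y²*y² = y⁴)
G(14²)/B(-107) = (14²)⁴/(-3 + 6*(-107)) = 196⁴/(-3 - 642) = 1475789056/(-645) = 1475789056*(-1/645) = -1475789056/645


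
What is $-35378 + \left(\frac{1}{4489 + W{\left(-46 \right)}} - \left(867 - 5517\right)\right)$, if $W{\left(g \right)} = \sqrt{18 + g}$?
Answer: $-30728 + \frac{1}{4489 + 2 i \sqrt{7}} \approx -30728.0 - 2.6259 \cdot 10^{-7} i$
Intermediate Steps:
$-35378 + \left(\frac{1}{4489 + W{\left(-46 \right)}} - \left(867 - 5517\right)\right) = -35378 + \left(\frac{1}{4489 + \sqrt{18 - 46}} - \left(867 - 5517\right)\right) = -35378 + \left(\frac{1}{4489 + \sqrt{-28}} - -4650\right) = -35378 + \left(\frac{1}{4489 + 2 i \sqrt{7}} + 4650\right) = -35378 + \left(4650 + \frac{1}{4489 + 2 i \sqrt{7}}\right) = -30728 + \frac{1}{4489 + 2 i \sqrt{7}}$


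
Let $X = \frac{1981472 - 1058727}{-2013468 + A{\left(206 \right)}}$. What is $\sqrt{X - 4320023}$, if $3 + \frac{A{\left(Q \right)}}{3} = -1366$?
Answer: $\frac{i \sqrt{1595022752835510}}{19215} \approx 2078.5 i$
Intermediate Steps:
$A{\left(Q \right)} = -4107$ ($A{\left(Q \right)} = -9 + 3 \left(-1366\right) = -9 - 4098 = -4107$)
$X = - \frac{184549}{403515}$ ($X = \frac{1981472 - 1058727}{-2013468 - 4107} = \frac{922745}{-2017575} = 922745 \left(- \frac{1}{2017575}\right) = - \frac{184549}{403515} \approx -0.45735$)
$\sqrt{X - 4320023} = \sqrt{- \frac{184549}{403515} - 4320023} = \sqrt{- \frac{1743194265394}{403515}} = \frac{i \sqrt{1595022752835510}}{19215}$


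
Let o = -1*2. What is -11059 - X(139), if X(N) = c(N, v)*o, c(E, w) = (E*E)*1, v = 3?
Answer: 27583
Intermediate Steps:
o = -2
c(E, w) = E² (c(E, w) = E²*1 = E²)
X(N) = -2*N² (X(N) = N²*(-2) = -2*N²)
-11059 - X(139) = -11059 - (-2)*139² = -11059 - (-2)*19321 = -11059 - 1*(-38642) = -11059 + 38642 = 27583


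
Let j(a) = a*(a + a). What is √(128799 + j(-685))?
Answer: √1067249 ≈ 1033.1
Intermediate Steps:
j(a) = 2*a² (j(a) = a*(2*a) = 2*a²)
√(128799 + j(-685)) = √(128799 + 2*(-685)²) = √(128799 + 2*469225) = √(128799 + 938450) = √1067249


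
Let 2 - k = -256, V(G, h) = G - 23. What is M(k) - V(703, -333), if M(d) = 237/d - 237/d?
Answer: -680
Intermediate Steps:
V(G, h) = -23 + G
k = 258 (k = 2 - 1*(-256) = 2 + 256 = 258)
M(d) = 0
M(k) - V(703, -333) = 0 - (-23 + 703) = 0 - 1*680 = 0 - 680 = -680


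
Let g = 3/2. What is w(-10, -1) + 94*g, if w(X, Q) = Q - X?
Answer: 150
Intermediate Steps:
g = 3/2 (g = (½)*3 = 3/2 ≈ 1.5000)
w(-10, -1) + 94*g = (-1 - 1*(-10)) + 94*(3/2) = (-1 + 10) + 141 = 9 + 141 = 150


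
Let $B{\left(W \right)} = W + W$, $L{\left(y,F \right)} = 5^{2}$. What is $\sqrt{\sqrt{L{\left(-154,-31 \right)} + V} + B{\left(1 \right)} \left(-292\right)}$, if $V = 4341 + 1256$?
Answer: $\sqrt{-584 + \sqrt{5622}} \approx 22.561 i$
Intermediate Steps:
$L{\left(y,F \right)} = 25$
$V = 5597$
$B{\left(W \right)} = 2 W$
$\sqrt{\sqrt{L{\left(-154,-31 \right)} + V} + B{\left(1 \right)} \left(-292\right)} = \sqrt{\sqrt{25 + 5597} + 2 \cdot 1 \left(-292\right)} = \sqrt{\sqrt{5622} + 2 \left(-292\right)} = \sqrt{\sqrt{5622} - 584} = \sqrt{-584 + \sqrt{5622}}$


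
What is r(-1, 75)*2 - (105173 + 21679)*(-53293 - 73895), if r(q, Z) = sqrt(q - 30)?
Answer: 16134052176 + 2*I*sqrt(31) ≈ 1.6134e+10 + 11.136*I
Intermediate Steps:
r(q, Z) = sqrt(-30 + q)
r(-1, 75)*2 - (105173 + 21679)*(-53293 - 73895) = sqrt(-30 - 1)*2 - (105173 + 21679)*(-53293 - 73895) = sqrt(-31)*2 - 126852*(-127188) = (I*sqrt(31))*2 - 1*(-16134052176) = 2*I*sqrt(31) + 16134052176 = 16134052176 + 2*I*sqrt(31)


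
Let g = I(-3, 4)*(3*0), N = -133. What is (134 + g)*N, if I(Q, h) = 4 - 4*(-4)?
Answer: -17822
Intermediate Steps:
I(Q, h) = 20 (I(Q, h) = 4 + 16 = 20)
g = 0 (g = 20*(3*0) = 20*0 = 0)
(134 + g)*N = (134 + 0)*(-133) = 134*(-133) = -17822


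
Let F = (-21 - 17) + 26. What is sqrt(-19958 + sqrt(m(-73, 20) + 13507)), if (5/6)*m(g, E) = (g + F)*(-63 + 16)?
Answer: sqrt(-19958 + sqrt(18301)) ≈ 140.79*I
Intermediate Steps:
F = -12 (F = -38 + 26 = -12)
m(g, E) = 3384/5 - 282*g/5 (m(g, E) = 6*((g - 12)*(-63 + 16))/5 = 6*((-12 + g)*(-47))/5 = 6*(564 - 47*g)/5 = 3384/5 - 282*g/5)
sqrt(-19958 + sqrt(m(-73, 20) + 13507)) = sqrt(-19958 + sqrt((3384/5 - 282/5*(-73)) + 13507)) = sqrt(-19958 + sqrt((3384/5 + 20586/5) + 13507)) = sqrt(-19958 + sqrt(4794 + 13507)) = sqrt(-19958 + sqrt(18301))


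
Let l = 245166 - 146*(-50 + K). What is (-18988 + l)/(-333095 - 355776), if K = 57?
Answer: -225156/688871 ≈ -0.32685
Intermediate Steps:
l = 244144 (l = 245166 - 146*(-50 + 57) = 245166 - 146*7 = 245166 - 1*1022 = 245166 - 1022 = 244144)
(-18988 + l)/(-333095 - 355776) = (-18988 + 244144)/(-333095 - 355776) = 225156/(-688871) = 225156*(-1/688871) = -225156/688871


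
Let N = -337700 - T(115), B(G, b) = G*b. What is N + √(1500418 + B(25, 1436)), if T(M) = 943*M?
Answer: -446145 + 3*√170702 ≈ -4.4491e+5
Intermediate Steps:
N = -446145 (N = -337700 - 943*115 = -337700 - 1*108445 = -337700 - 108445 = -446145)
N + √(1500418 + B(25, 1436)) = -446145 + √(1500418 + 25*1436) = -446145 + √(1500418 + 35900) = -446145 + √1536318 = -446145 + 3*√170702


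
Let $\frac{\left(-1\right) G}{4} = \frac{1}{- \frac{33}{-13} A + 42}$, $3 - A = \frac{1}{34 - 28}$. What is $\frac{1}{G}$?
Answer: $- \frac{1279}{104} \approx -12.298$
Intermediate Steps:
$A = \frac{17}{6}$ ($A = 3 - \frac{1}{34 - 28} = 3 - \frac{1}{6} = \frac{17}{6} \approx 2.8333$)
$G = - \frac{104}{1279}$ ($G = - \frac{4}{- \frac{33}{-13} \cdot \frac{17}{6} + 42} = - \frac{4}{\left(-33\right) \left(- \frac{1}{13}\right) \frac{17}{6} + 42} = - \frac{4}{\frac{33}{13} \cdot \frac{17}{6} + 42} = - \frac{4}{\frac{187}{26} + 42} = - \frac{4}{\frac{1279}{26}} = \left(-4\right) \frac{26}{1279} = - \frac{104}{1279} \approx -0.081313$)
$\frac{1}{G} = \frac{1}{- \frac{104}{1279}} = - \frac{1279}{104}$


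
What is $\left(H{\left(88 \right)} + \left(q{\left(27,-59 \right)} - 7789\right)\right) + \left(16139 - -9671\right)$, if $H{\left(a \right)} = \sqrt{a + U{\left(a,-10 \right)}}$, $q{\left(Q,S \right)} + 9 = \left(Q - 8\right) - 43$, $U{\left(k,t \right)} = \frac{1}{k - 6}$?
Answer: $17988 + \frac{\sqrt{591794}}{82} \approx 17997.0$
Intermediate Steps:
$U{\left(k,t \right)} = \frac{1}{-6 + k}$
$q{\left(Q,S \right)} = -60 + Q$ ($q{\left(Q,S \right)} = -9 + \left(\left(Q - 8\right) - 43\right) = -9 + \left(\left(-8 + Q\right) - 43\right) = -9 + \left(-51 + Q\right) = -60 + Q$)
$H{\left(a \right)} = \sqrt{a + \frac{1}{-6 + a}}$
$\left(H{\left(88 \right)} + \left(q{\left(27,-59 \right)} - 7789\right)\right) + \left(16139 - -9671\right) = \left(\sqrt{\frac{1 + 88 \left(-6 + 88\right)}{-6 + 88}} + \left(\left(-60 + 27\right) - 7789\right)\right) + \left(16139 - -9671\right) = \left(\sqrt{\frac{1 + 88 \cdot 82}{82}} - 7822\right) + \left(16139 + 9671\right) = \left(\sqrt{\frac{1 + 7216}{82}} - 7822\right) + 25810 = \left(\sqrt{\frac{1}{82} \cdot 7217} - 7822\right) + 25810 = \left(\sqrt{\frac{7217}{82}} - 7822\right) + 25810 = \left(\frac{\sqrt{591794}}{82} - 7822\right) + 25810 = \left(-7822 + \frac{\sqrt{591794}}{82}\right) + 25810 = 17988 + \frac{\sqrt{591794}}{82}$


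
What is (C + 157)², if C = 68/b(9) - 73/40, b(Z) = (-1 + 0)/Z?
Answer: 333902529/1600 ≈ 2.0869e+5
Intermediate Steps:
b(Z) = -1/Z
C = -24553/40 (C = 68/((-1/9)) - 73/40 = 68/((-1*⅑)) - 73*1/40 = 68/(-⅑) - 73/40 = 68*(-9) - 73/40 = -612 - 73/40 = -24553/40 ≈ -613.83)
(C + 157)² = (-24553/40 + 157)² = (-18273/40)² = 333902529/1600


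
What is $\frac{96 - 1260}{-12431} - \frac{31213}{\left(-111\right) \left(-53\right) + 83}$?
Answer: $- \frac{381064379}{74163346} \approx -5.1382$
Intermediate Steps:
$\frac{96 - 1260}{-12431} - \frac{31213}{\left(-111\right) \left(-53\right) + 83} = \left(96 - 1260\right) \left(- \frac{1}{12431}\right) - \frac{31213}{5883 + 83} = \left(-1164\right) \left(- \frac{1}{12431}\right) - \frac{31213}{5966} = \frac{1164}{12431} - \frac{31213}{5966} = - \frac{381064379}{74163346}$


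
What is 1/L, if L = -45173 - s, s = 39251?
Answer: -1/84424 ≈ -1.1845e-5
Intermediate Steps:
L = -84424 (L = -45173 - 1*39251 = -45173 - 39251 = -84424)
1/L = 1/(-84424) = -1/84424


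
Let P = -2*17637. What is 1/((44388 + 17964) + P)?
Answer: 1/27078 ≈ 3.6930e-5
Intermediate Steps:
P = -35274
1/((44388 + 17964) + P) = 1/((44388 + 17964) - 35274) = 1/(62352 - 35274) = 1/27078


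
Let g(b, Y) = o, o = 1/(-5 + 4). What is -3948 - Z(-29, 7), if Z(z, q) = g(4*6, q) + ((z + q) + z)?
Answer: -3896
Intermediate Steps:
o = -1 (o = 1/(-1) = -1)
g(b, Y) = -1
Z(z, q) = -1 + q + 2*z (Z(z, q) = -1 + ((z + q) + z) = -1 + ((q + z) + z) = -1 + (q + 2*z) = -1 + q + 2*z)
-3948 - Z(-29, 7) = -3948 - (-1 + 7 + 2*(-29)) = -3948 - (-1 + 7 - 58) = -3948 - 1*(-52) = -3948 + 52 = -3896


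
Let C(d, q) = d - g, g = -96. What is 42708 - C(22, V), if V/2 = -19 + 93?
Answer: 42590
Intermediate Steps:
V = 148 (V = 2*(-19 + 93) = 2*74 = 148)
C(d, q) = 96 + d (C(d, q) = d - 1*(-96) = d + 96 = 96 + d)
42708 - C(22, V) = 42708 - (96 + 22) = 42708 - 1*118 = 42708 - 118 = 42590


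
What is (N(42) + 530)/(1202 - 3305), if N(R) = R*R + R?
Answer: -2336/2103 ≈ -1.1108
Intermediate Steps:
N(R) = R + R**2 (N(R) = R**2 + R = R + R**2)
(N(42) + 530)/(1202 - 3305) = (42*(1 + 42) + 530)/(1202 - 3305) = (42*43 + 530)/(-2103) = (1806 + 530)*(-1/2103) = 2336*(-1/2103) = -2336/2103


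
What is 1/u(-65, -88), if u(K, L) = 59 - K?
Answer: 1/124 ≈ 0.0080645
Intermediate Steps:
1/u(-65, -88) = 1/(59 - 1*(-65)) = 1/(59 + 65) = 1/124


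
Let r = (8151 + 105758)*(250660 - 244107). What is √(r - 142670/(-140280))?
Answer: √36722287879079061/7014 ≈ 27321.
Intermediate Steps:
r = 746445677 (r = 113909*6553 = 746445677)
√(r - 142670/(-140280)) = √(746445677 - 142670/(-140280)) = √(746445677 - 142670*(-1/140280)) = √(746445677 + 14267/14028) = √(10471139971223/14028) = √36722287879079061/7014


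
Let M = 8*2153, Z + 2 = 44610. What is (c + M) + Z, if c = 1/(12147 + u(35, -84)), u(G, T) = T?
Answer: 745879417/12063 ≈ 61832.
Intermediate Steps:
Z = 44608 (Z = -2 + 44610 = 44608)
M = 17224
c = 1/12063 (c = 1/(12147 - 84) = 1/12063 ≈ 8.2898e-5)
(c + M) + Z = (1/12063 + 17224) + 44608 = 207773113/12063 + 44608 = 745879417/12063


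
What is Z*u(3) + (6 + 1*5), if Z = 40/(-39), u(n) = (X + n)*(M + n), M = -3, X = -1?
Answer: 11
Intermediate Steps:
u(n) = (-1 + n)*(-3 + n)
Z = -40/39 (Z = 40*(-1/39) = -40/39 ≈ -1.0256)
Z*u(3) + (6 + 1*5) = -40*(3 + 3² - 4*3)/39 + (6 + 1*5) = -40*(3 + 9 - 12)/39 + (6 + 5) = -40/39*0 + 11 = 0 + 11 = 11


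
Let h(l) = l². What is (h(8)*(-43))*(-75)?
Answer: 206400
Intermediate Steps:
(h(8)*(-43))*(-75) = (8²*(-43))*(-75) = (64*(-43))*(-75) = -2752*(-75) = 206400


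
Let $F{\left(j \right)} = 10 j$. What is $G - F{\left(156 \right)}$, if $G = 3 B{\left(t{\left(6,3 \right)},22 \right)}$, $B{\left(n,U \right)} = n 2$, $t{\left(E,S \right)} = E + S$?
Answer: $-1506$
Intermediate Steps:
$B{\left(n,U \right)} = 2 n$
$G = 54$ ($G = 3 \cdot 2 \left(6 + 3\right) = 3 \cdot 2 \cdot 9 = 3 \cdot 18 = 54$)
$G - F{\left(156 \right)} = 54 - 10 \cdot 156 = 54 - 1560 = -1506$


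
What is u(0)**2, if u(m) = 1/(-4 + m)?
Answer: 1/16 ≈ 0.062500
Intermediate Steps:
u(0)**2 = (1/(-4 + 0))**2 = (1/(-4))**2 = (-1/4)**2 = 1/16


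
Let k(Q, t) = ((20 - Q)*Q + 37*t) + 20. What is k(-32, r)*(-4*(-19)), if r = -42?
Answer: -243048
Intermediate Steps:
k(Q, t) = 20 + 37*t + Q*(20 - Q) (k(Q, t) = (Q*(20 - Q) + 37*t) + 20 = (37*t + Q*(20 - Q)) + 20 = 20 + 37*t + Q*(20 - Q))
k(-32, r)*(-4*(-19)) = (20 - 1*(-32)² + 20*(-32) + 37*(-42))*(-4*(-19)) = (20 - 1*1024 - 640 - 1554)*76 = (20 - 1024 - 640 - 1554)*76 = -3198*76 = -243048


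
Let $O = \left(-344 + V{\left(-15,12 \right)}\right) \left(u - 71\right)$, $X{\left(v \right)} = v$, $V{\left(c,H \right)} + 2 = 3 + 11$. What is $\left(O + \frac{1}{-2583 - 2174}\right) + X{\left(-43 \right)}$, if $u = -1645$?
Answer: $\frac{2709915432}{4757} \approx 5.6967 \cdot 10^{5}$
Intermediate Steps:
$V{\left(c,H \right)} = 12$ ($V{\left(c,H \right)} = -2 + \left(3 + 11\right) = -2 + 14 = 12$)
$O = 569712$ ($O = \left(-344 + 12\right) \left(-1645 - 71\right) = \left(-332\right) \left(-1716\right) = 569712$)
$\left(O + \frac{1}{-2583 - 2174}\right) + X{\left(-43 \right)} = \left(569712 + \frac{1}{-2583 - 2174}\right) - 43 = \left(569712 + \frac{1}{-4757}\right) - 43 = \left(569712 - \frac{1}{4757}\right) - 43 = \frac{2710119983}{4757} - 43 = \frac{2709915432}{4757}$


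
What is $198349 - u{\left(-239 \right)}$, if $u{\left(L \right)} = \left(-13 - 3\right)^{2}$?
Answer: $198093$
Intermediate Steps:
$u{\left(L \right)} = 256$ ($u{\left(L \right)} = \left(-16\right)^{2} = 256$)
$198349 - u{\left(-239 \right)} = 198349 - 256 = 198093$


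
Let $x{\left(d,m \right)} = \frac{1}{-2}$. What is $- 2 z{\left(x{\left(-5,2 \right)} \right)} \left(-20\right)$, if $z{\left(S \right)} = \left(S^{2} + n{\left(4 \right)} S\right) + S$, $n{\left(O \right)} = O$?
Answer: $-90$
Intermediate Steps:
$x{\left(d,m \right)} = - \frac{1}{2}$
$z{\left(S \right)} = S^{2} + 5 S$ ($z{\left(S \right)} = \left(S^{2} + 4 S\right) + S = S^{2} + 5 S$)
$- 2 z{\left(x{\left(-5,2 \right)} \right)} \left(-20\right) = - 2 \left(- \frac{5 - \frac{1}{2}}{2}\right) \left(-20\right) = - 2 \left(\left(- \frac{1}{2}\right) \frac{9}{2}\right) \left(-20\right) = \left(-2\right) \left(- \frac{9}{4}\right) \left(-20\right) = \frac{9}{2} \left(-20\right) = -90$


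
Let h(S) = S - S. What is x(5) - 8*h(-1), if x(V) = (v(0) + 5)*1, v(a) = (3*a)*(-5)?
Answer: 5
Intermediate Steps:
h(S) = 0
v(a) = -15*a
x(V) = 5 (x(V) = (-15*0 + 5)*1 = (0 + 5)*1 = 5*1 = 5)
x(5) - 8*h(-1) = 5 - 8*0 = 5 + 0 = 5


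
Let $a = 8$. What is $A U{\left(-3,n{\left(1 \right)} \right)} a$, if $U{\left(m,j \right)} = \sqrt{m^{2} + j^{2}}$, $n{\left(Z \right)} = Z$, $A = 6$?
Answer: $48 \sqrt{10} \approx 151.79$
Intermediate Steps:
$U{\left(m,j \right)} = \sqrt{j^{2} + m^{2}}$
$A U{\left(-3,n{\left(1 \right)} \right)} a = 6 \sqrt{1^{2} + \left(-3\right)^{2}} \cdot 8 = 6 \sqrt{1 + 9} \cdot 8 = 6 \sqrt{10} \cdot 8 = 48 \sqrt{10}$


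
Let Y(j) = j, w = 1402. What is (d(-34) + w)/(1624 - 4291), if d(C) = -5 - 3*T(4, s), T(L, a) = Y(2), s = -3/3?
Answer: -1391/2667 ≈ -0.52156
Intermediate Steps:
s = -1 (s = -3*1/3 = -1)
T(L, a) = 2
d(C) = -11 (d(C) = -5 - 3*2 = -5 - 6 = -11)
(d(-34) + w)/(1624 - 4291) = (-11 + 1402)/(1624 - 4291) = 1391/(-2667) = 1391*(-1/2667) = -1391/2667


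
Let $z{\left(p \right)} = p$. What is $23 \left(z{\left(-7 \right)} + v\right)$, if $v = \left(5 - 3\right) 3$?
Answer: $-23$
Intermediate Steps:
$v = 6$ ($v = 2 \cdot 3 = 6$)
$23 \left(z{\left(-7 \right)} + v\right) = 23 \left(-7 + 6\right) = 23 \left(-1\right) = -23$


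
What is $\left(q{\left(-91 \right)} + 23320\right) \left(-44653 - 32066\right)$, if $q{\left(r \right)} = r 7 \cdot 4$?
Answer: $-1593607068$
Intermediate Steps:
$q{\left(r \right)} = 28 r$ ($q{\left(r \right)} = 7 r 4 = 28 r$)
$\left(q{\left(-91 \right)} + 23320\right) \left(-44653 - 32066\right) = \left(28 \left(-91\right) + 23320\right) \left(-44653 - 32066\right) = \left(-2548 + 23320\right) \left(-76719\right) = 20772 \left(-76719\right) = -1593607068$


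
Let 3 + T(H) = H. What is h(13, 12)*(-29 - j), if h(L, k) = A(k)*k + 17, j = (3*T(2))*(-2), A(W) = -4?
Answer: 1085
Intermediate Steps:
T(H) = -3 + H
j = 6 (j = (3*(-3 + 2))*(-2) = (3*(-1))*(-2) = -3*(-2) = 6)
h(L, k) = 17 - 4*k (h(L, k) = -4*k + 17 = 17 - 4*k)
h(13, 12)*(-29 - j) = (17 - 4*12)*(-29 - 1*6) = (17 - 48)*(-29 - 6) = -31*(-35) = 1085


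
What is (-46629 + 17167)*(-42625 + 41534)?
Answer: 32143042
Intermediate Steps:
(-46629 + 17167)*(-42625 + 41534) = -29462*(-1091) = 32143042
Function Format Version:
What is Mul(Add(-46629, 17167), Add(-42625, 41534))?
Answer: 32143042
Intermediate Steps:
Mul(Add(-46629, 17167), Add(-42625, 41534)) = Mul(-29462, -1091) = 32143042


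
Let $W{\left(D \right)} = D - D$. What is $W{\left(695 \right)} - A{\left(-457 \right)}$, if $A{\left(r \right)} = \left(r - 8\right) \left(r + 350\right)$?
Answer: $-49755$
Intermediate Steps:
$W{\left(D \right)} = 0$
$A{\left(r \right)} = \left(-8 + r\right) \left(350 + r\right)$
$W{\left(695 \right)} - A{\left(-457 \right)} = 0 - \left(-2800 + \left(-457\right)^{2} + 342 \left(-457\right)\right) = 0 - \left(-2800 + 208849 - 156294\right) = 0 - 49755 = -49755$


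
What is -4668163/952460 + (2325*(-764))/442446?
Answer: -626210790783/70235352860 ≈ -8.9159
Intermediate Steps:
-4668163/952460 + (2325*(-764))/442446 = -4668163*1/952460 - 1776300*1/442446 = -4668163/952460 - 296050/73741 = -626210790783/70235352860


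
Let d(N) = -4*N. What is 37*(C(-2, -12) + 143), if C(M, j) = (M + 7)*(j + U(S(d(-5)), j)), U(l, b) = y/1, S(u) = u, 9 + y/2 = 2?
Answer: 481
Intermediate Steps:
y = -14 (y = -18 + 2*2 = -18 + 4 = -14)
U(l, b) = -14 (U(l, b) = -14/1 = -14*1 = -14)
C(M, j) = (-14 + j)*(7 + M) (C(M, j) = (M + 7)*(j - 14) = (7 + M)*(-14 + j) = (-14 + j)*(7 + M))
37*(C(-2, -12) + 143) = 37*((-98 - 14*(-2) + 7*(-12) - 2*(-12)) + 143) = 37*((-98 + 28 - 84 + 24) + 143) = 37*(-130 + 143) = 37*13 = 481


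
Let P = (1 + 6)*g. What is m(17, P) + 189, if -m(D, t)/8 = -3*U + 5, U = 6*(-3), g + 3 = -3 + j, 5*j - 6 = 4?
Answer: -283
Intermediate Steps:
j = 2 (j = 6/5 + (1/5)*4 = 6/5 + 4/5 = 2)
g = -4 (g = -3 + (-3 + 2) = -3 - 1 = -4)
U = -18
P = -28 (P = (1 + 6)*(-4) = 7*(-4) = -28)
m(D, t) = -472 (m(D, t) = -8*(-3*(-18) + 5) = -8*(54 + 5) = -8*59 = -472)
m(17, P) + 189 = -472 + 189 = -283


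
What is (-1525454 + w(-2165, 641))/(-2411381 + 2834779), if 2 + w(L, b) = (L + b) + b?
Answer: -1526339/423398 ≈ -3.6050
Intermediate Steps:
w(L, b) = -2 + L + 2*b (w(L, b) = -2 + ((L + b) + b) = -2 + (L + 2*b) = -2 + L + 2*b)
(-1525454 + w(-2165, 641))/(-2411381 + 2834779) = (-1525454 + (-2 - 2165 + 2*641))/(-2411381 + 2834779) = (-1525454 + (-2 - 2165 + 1282))/423398 = (-1525454 - 885)*(1/423398) = -1526339*1/423398 = -1526339/423398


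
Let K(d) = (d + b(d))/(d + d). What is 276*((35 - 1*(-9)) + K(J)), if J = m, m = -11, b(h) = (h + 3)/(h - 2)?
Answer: 1755222/143 ≈ 12274.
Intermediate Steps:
b(h) = (3 + h)/(-2 + h)
J = -11
K(d) = (d + (3 + d)/(-2 + d))/(2*d) (K(d) = (d + (3 + d)/(-2 + d))/(d + d) = (d + (3 + d)/(-2 + d))/((2*d)) = (d + (3 + d)/(-2 + d))*(1/(2*d)) = (d + (3 + d)/(-2 + d))/(2*d))
276*((35 - 1*(-9)) + K(J)) = 276*((35 - 1*(-9)) + (½)*(3 + (-11)² - 1*(-11))/(-11*(-2 - 11))) = 276*((35 + 9) + (½)*(-1/11)*(3 + 121 + 11)/(-13)) = 276*(44 + (½)*(-1/11)*(-1/13)*135) = 276*(44 + 135/286) = 276*(12719/286) = 1755222/143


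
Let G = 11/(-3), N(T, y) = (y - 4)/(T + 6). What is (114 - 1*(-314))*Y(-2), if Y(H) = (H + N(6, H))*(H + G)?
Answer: 18190/3 ≈ 6063.3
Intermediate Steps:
N(T, y) = (-4 + y)/(6 + T)
G = -11/3 (G = 11*(-⅓) = -11/3 ≈ -3.6667)
Y(H) = (-11/3 + H)*(-⅓ + 13*H/12) (Y(H) = (H + (-4 + H)/(6 + 6))*(H - 11/3) = (H + (-4 + H)/12)*(-11/3 + H) = (H + (-⅓ + H/12))*(-11/3 + H) = (-⅓ + 13*H/12)*(-11/3 + H) = (-11/3 + H)*(-⅓ + 13*H/12))
(114 - 1*(-314))*Y(-2) = (114 - 1*(-314))*(11/9 - 155/36*(-2) + (13/12)*(-2)²) = (114 + 314)*(11/9 + 155/18 + (13/12)*4) = 428*(11/9 + 155/18 + 13/3) = 428*(85/6) = 18190/3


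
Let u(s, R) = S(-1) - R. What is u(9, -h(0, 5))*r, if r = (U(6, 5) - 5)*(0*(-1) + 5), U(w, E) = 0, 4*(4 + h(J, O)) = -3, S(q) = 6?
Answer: -125/4 ≈ -31.250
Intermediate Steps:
h(J, O) = -19/4 (h(J, O) = -4 + (¼)*(-3) = -4 - ¾ = -19/4)
u(s, R) = 6 - R
r = -25 (r = (0 - 5)*(0*(-1) + 5) = -5*(0 + 5) = -5*5 = -25)
u(9, -h(0, 5))*r = (6 - (-1)*(-19)/4)*(-25) = (6 - 1*19/4)*(-25) = (6 - 19/4)*(-25) = (5/4)*(-25) = -125/4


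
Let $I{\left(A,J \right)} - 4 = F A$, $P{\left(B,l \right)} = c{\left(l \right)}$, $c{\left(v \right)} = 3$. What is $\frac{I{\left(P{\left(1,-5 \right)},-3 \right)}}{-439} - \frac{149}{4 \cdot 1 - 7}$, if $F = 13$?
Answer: $\frac{65282}{1317} \approx 49.569$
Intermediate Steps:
$P{\left(B,l \right)} = 3$
$I{\left(A,J \right)} = 4 + 13 A$
$\frac{I{\left(P{\left(1,-5 \right)},-3 \right)}}{-439} - \frac{149}{4 \cdot 1 - 7} = \frac{4 + 13 \cdot 3}{-439} - \frac{149}{4 \cdot 1 - 7} = \left(4 + 39\right) \left(- \frac{1}{439}\right) - \frac{149}{4 - 7} = 43 \left(- \frac{1}{439}\right) - \frac{149}{-3} = - \frac{43}{439} - - \frac{149}{3} = - \frac{43}{439} + \frac{149}{3} = \frac{65282}{1317}$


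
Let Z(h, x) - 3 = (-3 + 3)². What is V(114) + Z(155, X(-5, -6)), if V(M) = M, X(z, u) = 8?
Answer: 117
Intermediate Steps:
Z(h, x) = 3 (Z(h, x) = 3 + (-3 + 3)² = 3 + 0² = 3 + 0 = 3)
V(114) + Z(155, X(-5, -6)) = 114 + 3 = 117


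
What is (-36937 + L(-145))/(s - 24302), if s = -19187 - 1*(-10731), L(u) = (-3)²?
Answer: 18464/16379 ≈ 1.1273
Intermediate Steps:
L(u) = 9
s = -8456 (s = -19187 + 10731 = -8456)
(-36937 + L(-145))/(s - 24302) = (-36937 + 9)/(-8456 - 24302) = -36928/(-32758) = -36928*(-1/32758) = 18464/16379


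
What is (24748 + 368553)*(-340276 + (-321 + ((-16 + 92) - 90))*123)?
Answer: -150036858781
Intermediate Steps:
(24748 + 368553)*(-340276 + (-321 + ((-16 + 92) - 90))*123) = 393301*(-340276 + (-321 + (76 - 90))*123) = 393301*(-340276 + (-321 - 14)*123) = 393301*(-340276 - 335*123) = 393301*(-340276 - 41205) = 393301*(-381481) = -150036858781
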